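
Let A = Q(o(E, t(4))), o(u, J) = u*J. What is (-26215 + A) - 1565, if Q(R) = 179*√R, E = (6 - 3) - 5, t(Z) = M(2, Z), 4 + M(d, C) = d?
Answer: -27422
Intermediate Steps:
M(d, C) = -4 + d
t(Z) = -2 (t(Z) = -4 + 2 = -2)
E = -2 (E = 3 - 5 = -2)
o(u, J) = J*u
A = 358 (A = 179*√(-2*(-2)) = 179*√4 = 179*2 = 358)
(-26215 + A) - 1565 = (-26215 + 358) - 1565 = -25857 - 1565 = -27422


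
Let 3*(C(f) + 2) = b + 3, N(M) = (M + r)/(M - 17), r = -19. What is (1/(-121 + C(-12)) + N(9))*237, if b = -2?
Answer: 108309/368 ≈ 294.32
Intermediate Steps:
N(M) = (-19 + M)/(-17 + M) (N(M) = (M - 19)/(M - 17) = (-19 + M)/(-17 + M))
C(f) = -5/3 (C(f) = -2 + (-2 + 3)/3 = -2 + (1/3)*1 = -2 + 1/3 = -5/3)
(1/(-121 + C(-12)) + N(9))*237 = (1/(-121 - 5/3) + (-19 + 9)/(-17 + 9))*237 = (1/(-368/3) - 10/(-8))*237 = (-3/368 - 1/8*(-10))*237 = (-3/368 + 5/4)*237 = (457/368)*237 = 108309/368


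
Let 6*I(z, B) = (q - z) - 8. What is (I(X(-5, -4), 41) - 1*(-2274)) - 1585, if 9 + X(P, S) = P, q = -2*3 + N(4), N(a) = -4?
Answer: 2065/3 ≈ 688.33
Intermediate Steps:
q = -10 (q = -2*3 - 4 = -6 - 4 = -10)
X(P, S) = -9 + P
I(z, B) = -3 - z/6 (I(z, B) = ((-10 - z) - 8)/6 = (-18 - z)/6 = -3 - z/6)
(I(X(-5, -4), 41) - 1*(-2274)) - 1585 = ((-3 - (-9 - 5)/6) - 1*(-2274)) - 1585 = ((-3 - ⅙*(-14)) + 2274) - 1585 = ((-3 + 7/3) + 2274) - 1585 = (-⅔ + 2274) - 1585 = 6820/3 - 1585 = 2065/3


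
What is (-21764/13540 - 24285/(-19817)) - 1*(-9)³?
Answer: 48876097733/67080545 ≈ 728.62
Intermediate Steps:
(-21764/13540 - 24285/(-19817)) - 1*(-9)³ = (-21764*1/13540 - 24285*(-1/19817)) - 1*(-729) = (-5441/3385 + 24285/19817) + 729 = -25619572/67080545 + 729 = 48876097733/67080545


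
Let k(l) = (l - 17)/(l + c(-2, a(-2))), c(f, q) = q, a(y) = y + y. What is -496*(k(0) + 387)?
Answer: -194060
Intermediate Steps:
a(y) = 2*y
k(l) = (-17 + l)/(-4 + l) (k(l) = (l - 17)/(l + 2*(-2)) = (-17 + l)/(l - 4) = (-17 + l)/(-4 + l))
-496*(k(0) + 387) = -496*((-17 + 0)/(-4 + 0) + 387) = -496*(-17/(-4) + 387) = -496*(-¼*(-17) + 387) = -496*(17/4 + 387) = -496*1565/4 = -194060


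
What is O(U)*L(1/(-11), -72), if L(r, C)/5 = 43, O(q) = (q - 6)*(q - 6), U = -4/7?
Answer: 454940/49 ≈ 9284.5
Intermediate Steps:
U = -4/7 (U = -4*1/7 = -4/7 ≈ -0.57143)
O(q) = (-6 + q)**2 (O(q) = (-6 + q)*(-6 + q) = (-6 + q)**2)
L(r, C) = 215 (L(r, C) = 5*43 = 215)
O(U)*L(1/(-11), -72) = (-6 - 4/7)**2*215 = (-46/7)**2*215 = (2116/49)*215 = 454940/49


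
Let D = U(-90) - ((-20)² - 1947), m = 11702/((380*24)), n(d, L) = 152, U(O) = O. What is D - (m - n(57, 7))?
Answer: 7331189/4560 ≈ 1607.7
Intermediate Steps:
m = 5851/4560 (m = 11702/9120 = 11702*(1/9120) = 5851/4560 ≈ 1.2831)
D = 1457 (D = -90 - ((-20)² - 1947) = -90 - (400 - 1947) = -90 - 1*(-1547) = -90 + 1547 = 1457)
D - (m - n(57, 7)) = 1457 - (5851/4560 - 1*152) = 1457 - (5851/4560 - 152) = 1457 - 1*(-687269/4560) = 1457 + 687269/4560 = 7331189/4560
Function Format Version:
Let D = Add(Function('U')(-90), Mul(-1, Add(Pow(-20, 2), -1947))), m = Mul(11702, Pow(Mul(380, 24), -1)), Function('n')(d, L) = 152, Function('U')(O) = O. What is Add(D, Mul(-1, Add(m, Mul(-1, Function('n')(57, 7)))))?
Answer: Rational(7331189, 4560) ≈ 1607.7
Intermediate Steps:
m = Rational(5851, 4560) (m = Mul(11702, Pow(9120, -1)) = Mul(11702, Rational(1, 9120)) = Rational(5851, 4560) ≈ 1.2831)
D = 1457 (D = Add(-90, Mul(-1, Add(Pow(-20, 2), -1947))) = Add(-90, Mul(-1, Add(400, -1947))) = Add(-90, Mul(-1, -1547)) = Add(-90, 1547) = 1457)
Add(D, Mul(-1, Add(m, Mul(-1, Function('n')(57, 7))))) = Add(1457, Mul(-1, Add(Rational(5851, 4560), Mul(-1, 152)))) = Add(1457, Mul(-1, Add(Rational(5851, 4560), -152))) = Add(1457, Mul(-1, Rational(-687269, 4560))) = Add(1457, Rational(687269, 4560)) = Rational(7331189, 4560)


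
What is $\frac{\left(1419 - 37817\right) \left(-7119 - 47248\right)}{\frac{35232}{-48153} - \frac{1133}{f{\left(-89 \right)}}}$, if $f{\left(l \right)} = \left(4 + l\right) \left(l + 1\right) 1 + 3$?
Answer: $- \frac{4850590922230322}{2164615} \approx -2.2409 \cdot 10^{9}$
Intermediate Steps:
$f{\left(l \right)} = 3 + \left(1 + l\right) \left(4 + l\right)$ ($f{\left(l \right)} = \left(4 + l\right) \left(1 + l\right) 1 + 3 = \left(1 + l\right) \left(4 + l\right) 1 + 3 = \left(1 + l\right) \left(4 + l\right) + 3 = 3 + \left(1 + l\right) \left(4 + l\right)$)
$\frac{\left(1419 - 37817\right) \left(-7119 - 47248\right)}{\frac{35232}{-48153} - \frac{1133}{f{\left(-89 \right)}}} = \frac{\left(1419 - 37817\right) \left(-7119 - 47248\right)}{\frac{35232}{-48153} - \frac{1133}{7 + \left(-89\right)^{2} + 5 \left(-89\right)}} = \frac{\left(-36398\right) \left(-54367\right)}{35232 \left(- \frac{1}{48153}\right) - \frac{1133}{7 + 7921 - 445}} = \frac{1978850066}{- \frac{11744}{16051} - \frac{1133}{7483}} = \frac{1978850066}{- \frac{2164615}{2451217}} = 1978850066 \left(- \frac{2451217}{2164615}\right) = - \frac{4850590922230322}{2164615}$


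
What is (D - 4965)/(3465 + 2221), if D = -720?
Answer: -5685/5686 ≈ -0.99982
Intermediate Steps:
(D - 4965)/(3465 + 2221) = (-720 - 4965)/(3465 + 2221) = -5685/5686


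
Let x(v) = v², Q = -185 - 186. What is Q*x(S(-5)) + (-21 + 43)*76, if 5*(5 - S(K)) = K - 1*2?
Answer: -338104/25 ≈ -13524.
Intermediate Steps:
S(K) = 27/5 - K/5 (S(K) = 5 - (K - 1*2)/5 = 5 - (K - 2)/5 = 5 - (-2 + K)/5 = 5 + (⅖ - K/5) = 27/5 - K/5)
Q = -371
Q*x(S(-5)) + (-21 + 43)*76 = -371*(27/5 - ⅕*(-5))² + (-21 + 43)*76 = -371*(27/5 + 1)² + 22*76 = -371*(32/5)² + 1672 = -371*1024/25 + 1672 = -379904/25 + 1672 = -338104/25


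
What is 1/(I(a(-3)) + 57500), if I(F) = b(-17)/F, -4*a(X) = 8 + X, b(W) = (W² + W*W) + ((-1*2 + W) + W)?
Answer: 5/285332 ≈ 1.7523e-5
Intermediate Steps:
b(W) = -2 + 2*W + 2*W² (b(W) = (W² + W²) + ((-2 + W) + W) = 2*W² + (-2 + 2*W) = -2 + 2*W + 2*W²)
a(X) = -2 - X/4 (a(X) = -(8 + X)/4 = -2 - X/4)
I(F) = 542/F (I(F) = (-2 + 2*(-17) + 2*(-17)²)/F = (-2 - 34 + 2*289)/F = (-2 - 34 + 578)/F = 542/F)
1/(I(a(-3)) + 57500) = 1/(542/(-2 - ¼*(-3)) + 57500) = 1/(542/(-2 + ¾) + 57500) = 1/(542/(-5/4) + 57500) = 1/(542*(-⅘) + 57500) = 1/(-2168/5 + 57500) = 1/(285332/5) = 5/285332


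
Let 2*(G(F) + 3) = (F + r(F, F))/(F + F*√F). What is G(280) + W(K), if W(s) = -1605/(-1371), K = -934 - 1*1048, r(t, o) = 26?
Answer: -7264249/3966760 + 17*√70/4340 ≈ -1.7985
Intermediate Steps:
G(F) = -3 + (26 + F)/(2*(F + F^(3/2))) (G(F) = -3 + ((F + 26)/(F + F*√F))/2 = -3 + ((26 + F)/(F + F^(3/2)))/2 = -3 + (26 + F)/(2*(F + F^(3/2))))
K = -1982 (K = -934 - 1048 = -1982)
W(s) = 535/457 (W(s) = -1605*(-1/1371) = 535/457)
G(280) + W(K) = (13 - 1680*√70 - 5/2*280)/(280 + 280^(3/2)) + 535/457 = (13 - 1680*√70 - 700)/(280 + 560*√70) + 535/457 = (-687 - 1680*√70)/(280 + 560*√70) + 535/457 = 535/457 + (-687 - 1680*√70)/(280 + 560*√70)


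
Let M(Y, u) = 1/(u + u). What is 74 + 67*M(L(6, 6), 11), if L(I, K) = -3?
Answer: 1695/22 ≈ 77.045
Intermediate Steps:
M(Y, u) = 1/(2*u)
74 + 67*M(L(6, 6), 11) = 74 + 67*((½)/11) = 74 + 67*((½)*(1/11)) = 74 + 67*(1/22) = 74 + 67/22 = 1695/22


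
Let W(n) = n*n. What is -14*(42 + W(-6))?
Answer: -1092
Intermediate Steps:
W(n) = n**2
-14*(42 + W(-6)) = -14*(42 + (-6)**2) = -14*(42 + 36) = -14*78 = -1092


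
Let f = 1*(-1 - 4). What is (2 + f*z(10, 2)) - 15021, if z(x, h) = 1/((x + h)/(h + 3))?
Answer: -180253/12 ≈ -15021.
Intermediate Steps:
z(x, h) = (3 + h)/(h + x) (z(x, h) = 1/((h + x)/(3 + h)) = (3 + h)/(h + x))
f = -5 (f = 1*(-5) = -5)
(2 + f*z(10, 2)) - 15021 = (2 - 5*(3 + 2)/(2 + 10)) - 15021 = (2 - 5*5/12) - 15021 = (2 - 25/12) - 15021 = -1/12 - 15021 = -180253/12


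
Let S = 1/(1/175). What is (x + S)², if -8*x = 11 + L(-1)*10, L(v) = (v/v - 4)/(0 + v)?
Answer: 1846881/64 ≈ 28858.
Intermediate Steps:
L(v) = -3/v (L(v) = (1 - 4)/v = -3/v)
S = 175 (S = 1/(1/175) = 175)
x = -41/8 (x = -(11 - 3/(-1)*10)/8 = -(11 - 3*(-1)*10)/8 = -(11 + 3*10)/8 = -(11 + 30)/8 = -⅛*41 = -41/8 ≈ -5.1250)
(x + S)² = (-41/8 + 175)² = (1359/8)² = 1846881/64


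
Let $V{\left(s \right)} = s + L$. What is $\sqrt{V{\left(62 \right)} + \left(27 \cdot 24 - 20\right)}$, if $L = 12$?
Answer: $3 \sqrt{78} \approx 26.495$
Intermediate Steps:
$V{\left(s \right)} = 12 + s$ ($V{\left(s \right)} = s + 12 = 12 + s$)
$\sqrt{V{\left(62 \right)} + \left(27 \cdot 24 - 20\right)} = \sqrt{\left(12 + 62\right) + \left(27 \cdot 24 - 20\right)} = \sqrt{74 + \left(648 - 20\right)} = \sqrt{74 + 628} = \sqrt{702} = 3 \sqrt{78}$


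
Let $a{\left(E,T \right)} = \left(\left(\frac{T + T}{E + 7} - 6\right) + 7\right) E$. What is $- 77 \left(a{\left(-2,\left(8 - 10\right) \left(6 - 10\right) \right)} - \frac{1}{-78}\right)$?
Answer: $\frac{251867}{390} \approx 645.81$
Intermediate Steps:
$a{\left(E,T \right)} = E \left(1 + \frac{2 T}{7 + E}\right)$ ($a{\left(E,T \right)} = \left(\left(\frac{2 T}{7 + E} - 6\right) + 7\right) E = \left(\left(-6 + \frac{2 T}{7 + E}\right) + 7\right) E = \left(1 + \frac{2 T}{7 + E}\right) E = E \left(1 + \frac{2 T}{7 + E}\right)$)
$- 77 \left(a{\left(-2,\left(8 - 10\right) \left(6 - 10\right) \right)} - \frac{1}{-78}\right) = - 77 \left(- \frac{2 \left(7 - 2 + 2 \left(8 - 10\right) \left(6 - 10\right)\right)}{7 - 2} - \frac{1}{-78}\right) = - 77 \left(- \frac{2 \left(7 - 2 + 2 \left(\left(-2\right) \left(-4\right)\right)\right)}{5} - - \frac{1}{78}\right) = - 77 \left(\left(-2\right) \frac{1}{5} \left(7 - 2 + 2 \cdot 8\right) + \frac{1}{78}\right) = - 77 \left(\left(-2\right) \frac{1}{5} \left(7 - 2 + 16\right) + \frac{1}{78}\right) = - 77 \left(\left(-2\right) \frac{1}{5} \cdot 21 + \frac{1}{78}\right) = - 77 \left(- \frac{42}{5} + \frac{1}{78}\right) = \left(-77\right) \left(- \frac{3271}{390}\right) = \frac{251867}{390}$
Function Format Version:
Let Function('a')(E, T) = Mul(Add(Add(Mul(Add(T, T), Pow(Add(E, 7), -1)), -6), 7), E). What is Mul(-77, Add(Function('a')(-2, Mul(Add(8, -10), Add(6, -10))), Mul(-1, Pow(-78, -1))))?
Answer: Rational(251867, 390) ≈ 645.81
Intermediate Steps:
Function('a')(E, T) = Mul(E, Add(1, Mul(2, T, Pow(Add(7, E), -1)))) (Function('a')(E, T) = Mul(Add(Add(Mul(Mul(2, T), Pow(Add(7, E), -1)), -6), 7), E) = Mul(Add(Add(Mul(2, T, Pow(Add(7, E), -1)), -6), 7), E) = Mul(Add(Add(-6, Mul(2, T, Pow(Add(7, E), -1))), 7), E) = Mul(Add(1, Mul(2, T, Pow(Add(7, E), -1))), E) = Mul(E, Add(1, Mul(2, T, Pow(Add(7, E), -1)))))
Mul(-77, Add(Function('a')(-2, Mul(Add(8, -10), Add(6, -10))), Mul(-1, Pow(-78, -1)))) = Mul(-77, Add(Mul(-2, Pow(Add(7, -2), -1), Add(7, -2, Mul(2, Mul(Add(8, -10), Add(6, -10))))), Mul(-1, Pow(-78, -1)))) = Mul(-77, Add(Mul(-2, Pow(5, -1), Add(7, -2, Mul(2, Mul(-2, -4)))), Mul(-1, Rational(-1, 78)))) = Mul(-77, Add(Mul(-2, Rational(1, 5), Add(7, -2, Mul(2, 8))), Rational(1, 78))) = Mul(-77, Add(Mul(-2, Rational(1, 5), Add(7, -2, 16)), Rational(1, 78))) = Mul(-77, Add(Mul(-2, Rational(1, 5), 21), Rational(1, 78))) = Mul(-77, Add(Rational(-42, 5), Rational(1, 78))) = Mul(-77, Rational(-3271, 390)) = Rational(251867, 390)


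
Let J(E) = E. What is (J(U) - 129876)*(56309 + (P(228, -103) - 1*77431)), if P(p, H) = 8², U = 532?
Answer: 2723725952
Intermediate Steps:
P(p, H) = 64
(J(U) - 129876)*(56309 + (P(228, -103) - 1*77431)) = (532 - 129876)*(56309 + (64 - 1*77431)) = -129344*(56309 + (64 - 77431)) = -129344*(56309 - 77367) = -129344*(-21058) = 2723725952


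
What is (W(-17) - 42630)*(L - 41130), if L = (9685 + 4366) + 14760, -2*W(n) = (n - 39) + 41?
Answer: 1050133155/2 ≈ 5.2507e+8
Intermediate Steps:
W(n) = -1 - n/2 (W(n) = -((n - 39) + 41)/2 = -((-39 + n) + 41)/2 = -(2 + n)/2 = -1 - n/2)
L = 28811 (L = 14051 + 14760 = 28811)
(W(-17) - 42630)*(L - 41130) = ((-1 - 1/2*(-17)) - 42630)*(28811 - 41130) = ((-1 + 17/2) - 42630)*(-12319) = (15/2 - 42630)*(-12319) = -85245/2*(-12319) = 1050133155/2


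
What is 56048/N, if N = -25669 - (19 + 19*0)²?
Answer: -28024/13015 ≈ -2.1532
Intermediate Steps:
N = -26030 (N = -25669 - (19 + 0)² = -25669 - 1*19² = -25669 - 1*361 = -25669 - 361 = -26030)
56048/N = 56048/(-26030) = 56048*(-1/26030) = -28024/13015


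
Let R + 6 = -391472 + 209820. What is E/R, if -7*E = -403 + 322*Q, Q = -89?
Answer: -29061/1271606 ≈ -0.022854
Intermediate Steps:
R = -181658 (R = -6 + (-391472 + 209820) = -6 - 181652 = -181658)
E = 29061/7 (E = -(-403 + 322*(-89))/7 = -(-403 - 28658)/7 = -1/7*(-29061) = 29061/7 ≈ 4151.6)
E/R = (29061/7)/(-181658) = (29061/7)*(-1/181658) = -29061/1271606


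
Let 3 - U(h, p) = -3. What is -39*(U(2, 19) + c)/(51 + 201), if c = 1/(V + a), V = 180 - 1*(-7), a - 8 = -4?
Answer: -14911/16044 ≈ -0.92938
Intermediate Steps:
a = 4 (a = 8 - 4 = 4)
V = 187 (V = 180 + 7 = 187)
U(h, p) = 6 (U(h, p) = 3 - 1*(-3) = 3 + 3 = 6)
c = 1/191 (c = 1/(187 + 4) = 1/191 ≈ 0.0052356)
-39*(U(2, 19) + c)/(51 + 201) = -39*(6 + 1/191)/(51 + 201) = -44733/(191*252) = -39*1147/48132 = -14911/16044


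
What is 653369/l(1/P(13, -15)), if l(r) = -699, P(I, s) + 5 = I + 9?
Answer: -653369/699 ≈ -934.72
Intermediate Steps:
P(I, s) = 4 + I (P(I, s) = -5 + (I + 9) = -5 + (9 + I) = 4 + I)
653369/l(1/P(13, -15)) = 653369/(-699) = 653369*(-1/699) = -653369/699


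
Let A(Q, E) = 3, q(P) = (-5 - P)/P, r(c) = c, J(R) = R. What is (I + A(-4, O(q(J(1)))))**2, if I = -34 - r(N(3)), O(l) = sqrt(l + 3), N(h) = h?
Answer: 1156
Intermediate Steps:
q(P) = (-5 - P)/P
O(l) = sqrt(3 + l)
I = -37 (I = -34 - 1*3 = -34 - 3 = -37)
(I + A(-4, O(q(J(1)))))**2 = (-37 + 3)**2 = (-34)**2 = 1156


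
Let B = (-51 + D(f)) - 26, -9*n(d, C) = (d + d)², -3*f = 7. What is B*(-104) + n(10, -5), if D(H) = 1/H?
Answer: 504512/63 ≈ 8008.1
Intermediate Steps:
f = -7/3 (f = -⅓*7 = -7/3 ≈ -2.3333)
D(H) = 1/H
n(d, C) = -4*d²/9 (n(d, C) = -(d + d)²/9 = -4*d²/9)
B = -542/7 (B = (-51 + 1/(-7/3)) - 26 = (-51 - 3/7) - 26 = -360/7 - 26 = -542/7 ≈ -77.429)
B*(-104) + n(10, -5) = -542/7*(-104) - 4/9*10² = 56368/7 - 4/9*100 = 56368/7 - 400/9 = 504512/63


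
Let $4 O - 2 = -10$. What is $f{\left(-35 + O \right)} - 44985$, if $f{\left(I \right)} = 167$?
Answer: $-44818$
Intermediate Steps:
$O = -2$ ($O = \frac{1}{2} + \frac{1}{4} \left(-10\right) = \frac{1}{2} - \frac{5}{2} = -2$)
$f{\left(-35 + O \right)} - 44985 = 167 - 44985 = -44818$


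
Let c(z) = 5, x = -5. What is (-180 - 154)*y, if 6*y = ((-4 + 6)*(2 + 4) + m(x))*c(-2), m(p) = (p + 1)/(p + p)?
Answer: -10354/3 ≈ -3451.3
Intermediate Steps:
m(p) = (1 + p)/(2*p) (m(p) = (1 + p)/((2*p)) = (1 + p)*(1/(2*p)) = (1 + p)/(2*p))
y = 31/3 (y = (((-4 + 6)*(2 + 4) + (½)*(1 - 5)/(-5))*5)/6 = ((2*6 + (½)*(-⅕)*(-4))*5)/6 = ((12 + ⅖)*5)/6 = ((62/5)*5)/6 = (⅙)*62 = 31/3 ≈ 10.333)
(-180 - 154)*y = (-180 - 154)*(31/3) = -334*31/3 = -10354/3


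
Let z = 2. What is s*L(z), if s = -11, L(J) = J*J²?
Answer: -88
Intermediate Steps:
L(J) = J³
s*L(z) = -11*2³ = -11*8 = -88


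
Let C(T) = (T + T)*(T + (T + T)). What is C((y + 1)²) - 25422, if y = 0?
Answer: -25416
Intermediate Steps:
C(T) = 6*T² (C(T) = (2*T)*(T + 2*T) = (2*T)*(3*T) = 6*T²)
C((y + 1)²) - 25422 = 6*((0 + 1)²)² - 25422 = 6*(1²)² - 25422 = 6*1² - 25422 = 6*1 - 25422 = 6 - 25422 = -25416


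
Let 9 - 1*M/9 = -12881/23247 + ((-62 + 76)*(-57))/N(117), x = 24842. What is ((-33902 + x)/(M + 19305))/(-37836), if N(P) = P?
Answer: 8450715/686503931231 ≈ 1.2310e-5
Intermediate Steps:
M = 4948586/33579 (M = 81 - 9*(-12881/23247 + ((-62 + 76)*(-57))/117) = 81 - 9*(-12881*1/23247 + (14*(-57))*(1/117)) = 81 - 9*(-12881/23247 - 798*1/117) = 81 - 9*(-12881/23247 - 266/39) = 81 - 9*(-2228687/302211) = 81 + 2228687/33579 = 4948586/33579 ≈ 147.37)
((-33902 + x)/(M + 19305))/(-37836) = ((-33902 + 24842)/(4948586/33579 + 19305))/(-37836) = -9060/653191181/33579*(-1/37836) = -9060*33579/653191181*(-1/37836) = -304225740/653191181*(-1/37836) = 8450715/686503931231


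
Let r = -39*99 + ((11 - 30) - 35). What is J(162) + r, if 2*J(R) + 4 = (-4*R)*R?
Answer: -56405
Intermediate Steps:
r = -3915 (r = -3861 + (-19 - 35) = -3861 - 54 = -3915)
J(R) = -2 - 2*R**2 (J(R) = -2 + ((-4*R)*R)/2 = -2 + (-4*R**2)/2 = -2 - 2*R**2)
J(162) + r = (-2 - 2*162**2) - 3915 = (-2 - 2*26244) - 3915 = (-2 - 52488) - 3915 = -52490 - 3915 = -56405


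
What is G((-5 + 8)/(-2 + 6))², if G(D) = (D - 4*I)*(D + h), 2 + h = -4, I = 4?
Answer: 1640961/256 ≈ 6410.0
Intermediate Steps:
h = -6 (h = -2 - 4 = -6)
G(D) = (-16 + D)*(-6 + D) (G(D) = (D - 4*4)*(D - 6) = (D - 16)*(-6 + D) = (-16 + D)*(-6 + D))
G((-5 + 8)/(-2 + 6))² = (96 + ((-5 + 8)/(-2 + 6))² - 22*(-5 + 8)/(-2 + 6))² = (96 + (3/4)² - 66/4)² = (96 + (3*(¼))² - 66/4)² = (96 + (¾)² - 22*¾)² = (96 + 9/16 - 33/2)² = (1281/16)² = 1640961/256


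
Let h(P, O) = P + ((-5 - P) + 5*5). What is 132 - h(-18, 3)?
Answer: 112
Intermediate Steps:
h(P, O) = 20 (h(P, O) = P + ((-5 - P) + 25) = P + (20 - P) = 20)
132 - h(-18, 3) = 132 - 1*20 = 132 - 20 = 112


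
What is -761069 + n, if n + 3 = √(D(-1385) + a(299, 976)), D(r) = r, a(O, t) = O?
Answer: -761072 + I*√1086 ≈ -7.6107e+5 + 32.955*I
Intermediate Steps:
n = -3 + I*√1086 (n = -3 + √(-1385 + 299) = -3 + √(-1086) = -3 + I*√1086 ≈ -3.0 + 32.955*I)
-761069 + n = -761069 + (-3 + I*√1086) = -761072 + I*√1086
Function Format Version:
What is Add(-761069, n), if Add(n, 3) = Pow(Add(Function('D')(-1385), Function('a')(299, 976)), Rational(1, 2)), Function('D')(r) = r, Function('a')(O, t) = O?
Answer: Add(-761072, Mul(I, Pow(1086, Rational(1, 2)))) ≈ Add(-7.6107e+5, Mul(32.955, I))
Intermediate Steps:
n = Add(-3, Mul(I, Pow(1086, Rational(1, 2)))) (n = Add(-3, Pow(Add(-1385, 299), Rational(1, 2))) = Add(-3, Pow(-1086, Rational(1, 2))) = Add(-3, Mul(I, Pow(1086, Rational(1, 2)))) ≈ Add(-3.0000, Mul(32.955, I)))
Add(-761069, n) = Add(-761069, Add(-3, Mul(I, Pow(1086, Rational(1, 2))))) = Add(-761072, Mul(I, Pow(1086, Rational(1, 2))))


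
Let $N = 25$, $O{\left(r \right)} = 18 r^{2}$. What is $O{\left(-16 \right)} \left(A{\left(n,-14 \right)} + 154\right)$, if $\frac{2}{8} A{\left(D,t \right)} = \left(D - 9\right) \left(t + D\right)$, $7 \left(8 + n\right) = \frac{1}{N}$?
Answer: $\frac{232722220032}{30625} \approx 7.5991 \cdot 10^{6}$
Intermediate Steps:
$n = - \frac{1399}{175}$ ($n = -8 + \frac{1}{7 \cdot 25} = -8 + \frac{1}{7} \cdot \frac{1}{25} = -8 + \frac{1}{175} = - \frac{1399}{175} \approx -7.9943$)
$A{\left(D,t \right)} = 4 \left(-9 + D\right) \left(D + t\right)$ ($A{\left(D,t \right)} = 4 \left(D - 9\right) \left(t + D\right) = 4 \left(-9 + D\right) \left(D + t\right)$)
$O{\left(-16 \right)} \left(A{\left(n,-14 \right)} + 154\right) = 18 \left(-16\right)^{2} \left(\left(\left(-36\right) \left(- \frac{1399}{175}\right) - -504 + 4 \left(- \frac{1399}{175}\right)^{2} + 4 \left(- \frac{1399}{175}\right) \left(-14\right)\right) + 154\right) = 18 \cdot 256 \left(\left(\frac{50364}{175} + 504 + 4 \cdot \frac{1957201}{30625} + \frac{11192}{25}\right) + 154\right) = 4608 \left(\left(\frac{50364}{175} + 504 + \frac{7828804}{30625} + \frac{11192}{25}\right) + 154\right) = 4608 \left(\frac{45787704}{30625} + 154\right) = 4608 \cdot \frac{50503954}{30625} = \frac{232722220032}{30625}$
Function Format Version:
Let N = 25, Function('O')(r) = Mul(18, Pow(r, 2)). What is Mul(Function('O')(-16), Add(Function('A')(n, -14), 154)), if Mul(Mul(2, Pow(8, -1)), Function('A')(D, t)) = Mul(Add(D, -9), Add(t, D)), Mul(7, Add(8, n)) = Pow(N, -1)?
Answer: Rational(232722220032, 30625) ≈ 7.5991e+6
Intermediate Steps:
n = Rational(-1399, 175) (n = Add(-8, Mul(Rational(1, 7), Pow(25, -1))) = Add(-8, Mul(Rational(1, 7), Rational(1, 25))) = Add(-8, Rational(1, 175)) = Rational(-1399, 175) ≈ -7.9943)
Function('A')(D, t) = Mul(4, Add(-9, D), Add(D, t)) (Function('A')(D, t) = Mul(4, Mul(Add(D, -9), Add(t, D))) = Mul(4, Mul(Add(-9, D), Add(D, t))) = Mul(4, Add(-9, D), Add(D, t)))
Mul(Function('O')(-16), Add(Function('A')(n, -14), 154)) = Mul(Mul(18, Pow(-16, 2)), Add(Add(Mul(-36, Rational(-1399, 175)), Mul(-36, -14), Mul(4, Pow(Rational(-1399, 175), 2)), Mul(4, Rational(-1399, 175), -14)), 154)) = Mul(Mul(18, 256), Add(Add(Rational(50364, 175), 504, Mul(4, Rational(1957201, 30625)), Rational(11192, 25)), 154)) = Mul(4608, Add(Add(Rational(50364, 175), 504, Rational(7828804, 30625), Rational(11192, 25)), 154)) = Mul(4608, Add(Rational(45787704, 30625), 154)) = Mul(4608, Rational(50503954, 30625)) = Rational(232722220032, 30625)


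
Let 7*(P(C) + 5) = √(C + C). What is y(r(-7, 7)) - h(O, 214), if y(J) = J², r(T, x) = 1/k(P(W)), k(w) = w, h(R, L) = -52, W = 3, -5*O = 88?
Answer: 77330291/1485961 + 3430*√6/1485961 ≈ 52.046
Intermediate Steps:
O = -88/5 (O = -⅕*88 = -88/5 ≈ -17.600)
P(C) = -5 + √2*√C/7 (P(C) = -5 + √(C + C)/7 = -5 + √(2*C)/7 = -5 + (√2*√C)/7 = -5 + √2*√C/7)
r(T, x) = 1/(-5 + √6/7) (r(T, x) = 1/(-5 + √2*√3/7) = 1/(-5 + √6/7))
y(r(-7, 7)) - h(O, 214) = (-245/1219 - 7*√6/1219)² - 1*(-52) = (-245/1219 - 7*√6/1219)² + 52 = 52 + (-245/1219 - 7*√6/1219)²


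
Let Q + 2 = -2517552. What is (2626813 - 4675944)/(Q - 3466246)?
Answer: 2049131/5983800 ≈ 0.34245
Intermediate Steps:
Q = -2517554 (Q = -2 - 2517552 = -2517554)
(2626813 - 4675944)/(Q - 3466246) = (2626813 - 4675944)/(-2517554 - 3466246) = -2049131/(-5983800) = -2049131*(-1/5983800) = 2049131/5983800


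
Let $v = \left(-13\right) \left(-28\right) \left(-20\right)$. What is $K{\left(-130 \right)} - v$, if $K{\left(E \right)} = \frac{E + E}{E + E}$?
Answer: $7281$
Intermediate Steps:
$K{\left(E \right)} = 1$ ($K{\left(E \right)} = \frac{2 E}{2 E} = 2 E \frac{1}{2 E} = 1$)
$v = -7280$ ($v = 364 \left(-20\right) = -7280$)
$K{\left(-130 \right)} - v = 1 - -7280 = 1 + 7280 = 7281$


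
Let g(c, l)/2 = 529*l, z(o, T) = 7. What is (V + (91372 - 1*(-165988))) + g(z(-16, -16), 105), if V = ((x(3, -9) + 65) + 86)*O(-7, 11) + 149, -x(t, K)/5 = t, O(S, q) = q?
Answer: 370095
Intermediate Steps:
x(t, K) = -5*t
g(c, l) = 1058*l (g(c, l) = 2*(529*l) = 1058*l)
V = 1645 (V = ((-5*3 + 65) + 86)*11 + 149 = ((-15 + 65) + 86)*11 + 149 = (50 + 86)*11 + 149 = 136*11 + 149 = 1496 + 149 = 1645)
(V + (91372 - 1*(-165988))) + g(z(-16, -16), 105) = (1645 + (91372 - 1*(-165988))) + 1058*105 = (1645 + (91372 + 165988)) + 111090 = (1645 + 257360) + 111090 = 259005 + 111090 = 370095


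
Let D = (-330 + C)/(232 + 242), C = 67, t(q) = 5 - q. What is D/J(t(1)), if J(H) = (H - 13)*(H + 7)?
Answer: 263/46926 ≈ 0.0056046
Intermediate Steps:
J(H) = (-13 + H)*(7 + H)
D = -263/474 (D = (-330 + 67)/(232 + 242) = -263/474 ≈ -0.55485)
D/J(t(1)) = -263/(474*(-91 + (5 - 1*1)**2 - 6*(5 - 1*1))) = -263/(474*(-91 + (5 - 1)**2 - 6*(5 - 1))) = -263/(474*(-91 + 4**2 - 6*4)) = -263/(474*(-91 + 16 - 24)) = -263/474/(-99) = -263/474*(-1/99) = 263/46926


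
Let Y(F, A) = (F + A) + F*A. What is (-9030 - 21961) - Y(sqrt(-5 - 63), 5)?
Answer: -30996 - 12*I*sqrt(17) ≈ -30996.0 - 49.477*I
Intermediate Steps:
Y(F, A) = A + F + A*F (Y(F, A) = (A + F) + A*F = A + F + A*F)
(-9030 - 21961) - Y(sqrt(-5 - 63), 5) = (-9030 - 21961) - (5 + sqrt(-5 - 63) + 5*sqrt(-5 - 63)) = -30991 - (5 + sqrt(-68) + 5*sqrt(-68)) = -30991 - (5 + 2*I*sqrt(17) + 5*(2*I*sqrt(17))) = -30991 - (5 + 2*I*sqrt(17) + 10*I*sqrt(17)) = -30991 - (5 + 12*I*sqrt(17)) = -30991 + (-5 - 12*I*sqrt(17)) = -30996 - 12*I*sqrt(17)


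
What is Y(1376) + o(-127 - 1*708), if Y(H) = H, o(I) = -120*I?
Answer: 101576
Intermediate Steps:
Y(1376) + o(-127 - 1*708) = 1376 - 120*(-127 - 1*708) = 1376 - 120*(-127 - 708) = 1376 - 120*(-835) = 1376 + 100200 = 101576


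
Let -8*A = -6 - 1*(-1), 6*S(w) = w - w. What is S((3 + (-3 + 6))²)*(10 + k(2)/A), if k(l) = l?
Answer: 0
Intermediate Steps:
S(w) = 0 (S(w) = (w - w)/6 = (⅙)*0 = 0)
A = 5/8 (A = -(-6 - 1*(-1))/8 = -(-6 + 1)/8 = -⅛*(-5) = 5/8 ≈ 0.62500)
S((3 + (-3 + 6))²)*(10 + k(2)/A) = 0*(10 + 2/(5/8)) = 0*(10 + 2*(8/5)) = 0*(10 + 16/5) = 0*(66/5) = 0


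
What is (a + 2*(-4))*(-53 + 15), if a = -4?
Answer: 456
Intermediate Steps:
(a + 2*(-4))*(-53 + 15) = (-4 + 2*(-4))*(-53 + 15) = (-4 - 8)*(-38) = -12*(-38) = 456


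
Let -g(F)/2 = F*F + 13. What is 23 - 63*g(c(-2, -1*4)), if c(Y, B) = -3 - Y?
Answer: 1787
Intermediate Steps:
g(F) = -26 - 2*F**2 (g(F) = -2*(F*F + 13) = -2*(F**2 + 13) = -2*(13 + F**2) = -26 - 2*F**2)
23 - 63*g(c(-2, -1*4)) = 23 - 63*(-26 - 2*(-3 - 1*(-2))**2) = 23 - 63*(-26 - 2*(-3 + 2)**2) = 23 - 63*(-26 - 2*(-1)**2) = 23 - 63*(-26 - 2*1) = 23 - 63*(-26 - 2) = 23 - 63*(-28) = 23 + 1764 = 1787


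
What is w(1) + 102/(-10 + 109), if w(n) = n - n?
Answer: 34/33 ≈ 1.0303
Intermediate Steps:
w(n) = 0
w(1) + 102/(-10 + 109) = 0 + 102/(-10 + 109) = 0 + 102/99 = 0 + (1/99)*102 = 0 + 34/33 = 34/33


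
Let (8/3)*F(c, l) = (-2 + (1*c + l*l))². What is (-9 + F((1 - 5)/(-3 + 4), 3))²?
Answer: 2025/64 ≈ 31.641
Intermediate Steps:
F(c, l) = 3*(-2 + c + l²)²/8 (F(c, l) = 3*(-2 + (1*c + l*l))²/8 = 3*(-2 + (c + l²))²/8 = 3*(-2 + c + l²)²/8)
(-9 + F((1 - 5)/(-3 + 4), 3))² = (-9 + 3*(-2 + (1 - 5)/(-3 + 4) + 3²)²/8)² = (-9 + 3*(-2 - 4/1 + 9)²/8)² = (-9 + 3*(-2 - 4*1 + 9)²/8)² = (-9 + 3*(-2 - 4 + 9)²/8)² = (-9 + (3/8)*3²)² = (-9 + (3/8)*9)² = (-9 + 27/8)² = (-45/8)² = 2025/64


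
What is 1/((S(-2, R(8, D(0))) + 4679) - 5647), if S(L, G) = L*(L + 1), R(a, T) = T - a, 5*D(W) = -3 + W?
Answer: -1/966 ≈ -0.0010352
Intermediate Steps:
D(W) = -⅗ + W/5 (D(W) = (-3 + W)/5 = -⅗ + W/5)
S(L, G) = L*(1 + L)
1/((S(-2, R(8, D(0))) + 4679) - 5647) = 1/((-2*(1 - 2) + 4679) - 5647) = 1/((-2*(-1) + 4679) - 5647) = 1/((2 + 4679) - 5647) = 1/(4681 - 5647) = 1/(-966) = -1/966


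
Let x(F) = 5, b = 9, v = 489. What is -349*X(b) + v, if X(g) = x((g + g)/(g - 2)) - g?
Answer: 1885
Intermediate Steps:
X(g) = 5 - g
-349*X(b) + v = -349*(5 - 1*9) + 489 = -349*(5 - 9) + 489 = -349*(-4) + 489 = 1396 + 489 = 1885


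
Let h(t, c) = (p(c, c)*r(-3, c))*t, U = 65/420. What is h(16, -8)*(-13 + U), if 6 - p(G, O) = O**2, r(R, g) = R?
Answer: -250328/7 ≈ -35761.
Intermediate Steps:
U = 13/84 (U = 65*(1/420) = 13/84 ≈ 0.15476)
p(G, O) = 6 - O**2
h(t, c) = t*(-18 + 3*c**2) (h(t, c) = ((6 - c**2)*(-3))*t = (-18 + 3*c**2)*t = t*(-18 + 3*c**2))
h(16, -8)*(-13 + U) = (3*16*(-6 + (-8)**2))*(-13 + 13/84) = (3*16*(-6 + 64))*(-1079/84) = (3*16*58)*(-1079/84) = 2784*(-1079/84) = -250328/7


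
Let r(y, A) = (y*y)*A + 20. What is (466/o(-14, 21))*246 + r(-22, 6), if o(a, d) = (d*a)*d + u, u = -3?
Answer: 5982304/2059 ≈ 2905.4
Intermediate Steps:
o(a, d) = -3 + a*d² (o(a, d) = (d*a)*d - 3 = (a*d)*d - 3 = a*d² - 3 = -3 + a*d²)
r(y, A) = 20 + A*y² (r(y, A) = y²*A + 20 = A*y² + 20 = 20 + A*y²)
(466/o(-14, 21))*246 + r(-22, 6) = (466/(-3 - 14*21²))*246 + (20 + 6*(-22)²) = (466/(-3 - 14*441))*246 + (20 + 6*484) = (466/(-3 - 6174))*246 + (20 + 2904) = (466/(-6177))*246 + 2924 = (466*(-1/6177))*246 + 2924 = -466/6177*246 + 2924 = -38212/2059 + 2924 = 5982304/2059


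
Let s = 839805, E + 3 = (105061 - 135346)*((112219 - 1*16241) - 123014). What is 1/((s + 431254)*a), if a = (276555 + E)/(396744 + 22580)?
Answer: 104831/260268971924727 ≈ 4.0278e-10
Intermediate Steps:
E = 818785257 (E = -3 + (105061 - 135346)*((112219 - 1*16241) - 123014) = -3 - 30285*((112219 - 16241) - 123014) = -3 - 30285*(95978 - 123014) = -3 - 30285*(-27036) = -3 + 818785260 = 818785257)
a = 204765453/104831 (a = (276555 + 818785257)/(396744 + 22580) = 819061812/419324 = 819061812*(1/419324) = 204765453/104831 ≈ 1953.3)
1/((s + 431254)*a) = 1/((839805 + 431254)*(204765453/104831)) = (104831/204765453)/1271059 = (1/1271059)*(104831/204765453) = 104831/260268971924727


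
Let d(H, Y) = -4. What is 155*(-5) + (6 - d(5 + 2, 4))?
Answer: -765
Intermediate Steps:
155*(-5) + (6 - d(5 + 2, 4)) = 155*(-5) + (6 - 1*(-4)) = -775 + (6 + 4) = -775 + 10 = -765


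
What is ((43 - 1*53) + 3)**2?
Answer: 49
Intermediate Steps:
((43 - 1*53) + 3)**2 = ((43 - 53) + 3)**2 = (-10 + 3)**2 = (-7)**2 = 49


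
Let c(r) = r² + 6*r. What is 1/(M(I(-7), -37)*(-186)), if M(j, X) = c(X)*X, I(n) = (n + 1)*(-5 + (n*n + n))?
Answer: 1/7893654 ≈ 1.2668e-7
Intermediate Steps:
I(n) = (1 + n)*(-5 + n + n²) (I(n) = (1 + n)*(-5 + (n² + n)) = (1 + n)*(-5 + (n + n²)) = (1 + n)*(-5 + n + n²))
M(j, X) = X²*(6 + X) (M(j, X) = (X*(6 + X))*X = X²*(6 + X))
1/(M(I(-7), -37)*(-186)) = 1/(((-37)²*(6 - 37))*(-186)) = 1/((1369*(-31))*(-186)) = 1/(-42439*(-186)) = 1/7893654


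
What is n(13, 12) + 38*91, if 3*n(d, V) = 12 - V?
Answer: 3458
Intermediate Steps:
n(d, V) = 4 - V/3 (n(d, V) = (12 - V)/3 = 4 - V/3)
n(13, 12) + 38*91 = (4 - 1/3*12) + 38*91 = (4 - 4) + 3458 = 0 + 3458 = 3458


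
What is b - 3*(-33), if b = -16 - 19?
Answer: 64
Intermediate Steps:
b = -35
b - 3*(-33) = -35 - 3*(-33) = -35 + 99 = 64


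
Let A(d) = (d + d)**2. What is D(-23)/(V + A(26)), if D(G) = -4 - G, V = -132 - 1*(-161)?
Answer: 19/2733 ≈ 0.0069521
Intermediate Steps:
A(d) = 4*d**2 (A(d) = (2*d)**2 = 4*d**2)
V = 29 (V = -132 + 161 = 29)
D(-23)/(V + A(26)) = (-4 - 1*(-23))/(29 + 4*26**2) = (-4 + 23)/(29 + 4*676) = 19/(29 + 2704) = 19/2733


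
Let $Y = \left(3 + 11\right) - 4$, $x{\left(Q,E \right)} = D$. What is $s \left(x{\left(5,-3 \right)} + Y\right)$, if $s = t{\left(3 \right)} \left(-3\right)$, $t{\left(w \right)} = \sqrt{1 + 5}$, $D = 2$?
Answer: $- 36 \sqrt{6} \approx -88.182$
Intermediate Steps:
$x{\left(Q,E \right)} = 2$
$Y = 10$ ($Y = 14 - 4 = 10$)
$t{\left(w \right)} = \sqrt{6}$
$s = - 3 \sqrt{6}$ ($s = \sqrt{6} \left(-3\right) = - 3 \sqrt{6} \approx -7.3485$)
$s \left(x{\left(5,-3 \right)} + Y\right) = - 3 \sqrt{6} \left(2 + 10\right) = - 3 \sqrt{6} \cdot 12 = - 36 \sqrt{6}$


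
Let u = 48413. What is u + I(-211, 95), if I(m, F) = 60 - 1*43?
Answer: 48430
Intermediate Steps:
I(m, F) = 17 (I(m, F) = 60 - 43 = 17)
u + I(-211, 95) = 48413 + 17 = 48430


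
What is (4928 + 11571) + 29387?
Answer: 45886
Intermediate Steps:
(4928 + 11571) + 29387 = 16499 + 29387 = 45886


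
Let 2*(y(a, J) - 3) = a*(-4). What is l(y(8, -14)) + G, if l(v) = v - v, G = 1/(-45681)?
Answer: -1/45681 ≈ -2.1891e-5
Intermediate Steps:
y(a, J) = 3 - 2*a (y(a, J) = 3 + (a*(-4))/2 = 3 + (-4*a)/2 = 3 - 2*a)
G = -1/45681 ≈ -2.1891e-5
l(v) = 0
l(y(8, -14)) + G = 0 - 1/45681 = -1/45681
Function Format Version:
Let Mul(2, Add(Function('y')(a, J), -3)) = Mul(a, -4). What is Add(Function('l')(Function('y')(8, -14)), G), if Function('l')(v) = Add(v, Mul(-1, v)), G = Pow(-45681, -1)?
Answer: Rational(-1, 45681) ≈ -2.1891e-5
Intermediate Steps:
Function('y')(a, J) = Add(3, Mul(-2, a)) (Function('y')(a, J) = Add(3, Mul(Rational(1, 2), Mul(a, -4))) = Add(3, Mul(Rational(1, 2), Mul(-4, a))) = Add(3, Mul(-2, a)))
G = Rational(-1, 45681) ≈ -2.1891e-5
Function('l')(v) = 0
Add(Function('l')(Function('y')(8, -14)), G) = Add(0, Rational(-1, 45681)) = Rational(-1, 45681)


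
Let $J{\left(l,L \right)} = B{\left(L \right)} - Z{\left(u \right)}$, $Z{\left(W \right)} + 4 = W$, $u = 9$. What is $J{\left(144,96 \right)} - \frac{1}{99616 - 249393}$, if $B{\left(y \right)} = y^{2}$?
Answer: $\frac{1379595948}{149777} \approx 9211.0$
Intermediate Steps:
$Z{\left(W \right)} = -4 + W$
$J{\left(l,L \right)} = -5 + L^{2}$ ($J{\left(l,L \right)} = L^{2} - \left(-4 + 9\right) = L^{2} - 5 = -5 + L^{2}$)
$J{\left(144,96 \right)} - \frac{1}{99616 - 249393} = \left(-5 + 96^{2}\right) - \frac{1}{99616 - 249393} = \left(-5 + 9216\right) - \frac{1}{-149777} = 9211 - - \frac{1}{149777} = 9211 + \frac{1}{149777} = \frac{1379595948}{149777}$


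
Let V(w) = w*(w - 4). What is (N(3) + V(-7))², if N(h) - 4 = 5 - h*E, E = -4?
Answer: 9604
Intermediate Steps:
V(w) = w*(-4 + w)
N(h) = 9 + 4*h (N(h) = 4 + (5 - h*(-4)) = 4 + (5 - (-4)*h) = 4 + (5 + 4*h) = 9 + 4*h)
(N(3) + V(-7))² = ((9 + 4*3) - 7*(-4 - 7))² = ((9 + 12) - 7*(-11))² = (21 + 77)² = 98² = 9604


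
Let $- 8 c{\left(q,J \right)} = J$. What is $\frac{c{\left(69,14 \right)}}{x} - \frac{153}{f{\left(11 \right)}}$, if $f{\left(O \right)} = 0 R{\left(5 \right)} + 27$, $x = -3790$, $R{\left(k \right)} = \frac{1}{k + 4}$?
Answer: $- \frac{257699}{45480} \approx -5.6662$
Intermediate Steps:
$R{\left(k \right)} = \frac{1}{4 + k}$
$c{\left(q,J \right)} = - \frac{J}{8}$
$f{\left(O \right)} = 27$ ($f{\left(O \right)} = \frac{0}{4 + 5} + 27 = \frac{0}{9} + 27 = 0 \cdot \frac{1}{9} + 27 = 0 + 27 = 27$)
$\frac{c{\left(69,14 \right)}}{x} - \frac{153}{f{\left(11 \right)}} = \frac{\left(- \frac{1}{8}\right) 14}{-3790} - \frac{153}{27} = \left(- \frac{7}{4}\right) \left(- \frac{1}{3790}\right) - \frac{17}{3} = \frac{7}{15160} - \frac{17}{3} = - \frac{257699}{45480}$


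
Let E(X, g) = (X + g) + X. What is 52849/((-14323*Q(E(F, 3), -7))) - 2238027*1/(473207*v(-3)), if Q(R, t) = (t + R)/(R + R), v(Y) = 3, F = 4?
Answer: -296463857987/13555487722 ≈ -21.870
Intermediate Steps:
E(X, g) = g + 2*X
Q(R, t) = (R + t)/(2*R) (Q(R, t) = (R + t)/((2*R)) = (R + t)*(1/(2*R)) = (R + t)/(2*R))
52849/((-14323*Q(E(F, 3), -7))) - 2238027*1/(473207*v(-3)) = 52849/((-14323*((3 + 2*4) - 7)/(2*(3 + 2*4)))) - 2238027/(473207*3) = 52849/((-14323*((3 + 8) - 7)/(2*(3 + 8)))) - 2238027/1419621 = 52849/((-14323*(11 - 7)/(2*11))) - 2238027*1/1419621 = 52849/((-14323*4/(2*11))) - 746009/473207 = 52849/((-14323*2/11)) - 746009/473207 = 52849/(-28646/11) - 746009/473207 = 52849*(-11/28646) - 746009/473207 = -581339/28646 - 746009/473207 = -296463857987/13555487722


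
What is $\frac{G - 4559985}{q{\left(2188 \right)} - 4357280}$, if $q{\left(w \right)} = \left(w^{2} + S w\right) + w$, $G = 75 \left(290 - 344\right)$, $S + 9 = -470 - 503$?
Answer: $\frac{4564035}{1716364} \approx 2.6591$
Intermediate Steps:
$S = -982$ ($S = -9 - 973 = -982$)
$G = -4050$ ($G = 75 \left(-54\right) = -4050$)
$q{\left(w \right)} = w^{2} - 981 w$ ($q{\left(w \right)} = \left(w^{2} - 982 w\right) + w = w^{2} - 981 w$)
$\frac{G - 4559985}{q{\left(2188 \right)} - 4357280} = \frac{-4050 - 4559985}{2188 \left(-981 + 2188\right) - 4357280} = - \frac{4564035}{2188 \cdot 1207 - 4357280} = - \frac{4564035}{2640916 - 4357280} = - \frac{4564035}{-1716364} = \left(-4564035\right) \left(- \frac{1}{1716364}\right) = \frac{4564035}{1716364}$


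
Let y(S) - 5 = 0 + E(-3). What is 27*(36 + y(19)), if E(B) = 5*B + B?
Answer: 621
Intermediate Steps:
E(B) = 6*B
y(S) = -13 (y(S) = 5 + (0 + 6*(-3)) = 5 + (0 - 18) = 5 - 18 = -13)
27*(36 + y(19)) = 27*(36 - 13) = 27*23 = 621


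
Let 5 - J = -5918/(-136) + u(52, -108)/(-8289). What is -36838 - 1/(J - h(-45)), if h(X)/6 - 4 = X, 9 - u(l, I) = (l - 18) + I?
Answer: -4308394195162/116955145 ≈ -36838.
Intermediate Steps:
u(l, I) = 27 - I - l (u(l, I) = 9 - ((l - 18) + I) = 9 - ((-18 + l) + I) = 9 - (-18 + I + l) = 9 + (18 - I - l) = 27 - I - l)
h(X) = 24 + 6*X
J = -21703247/563652 (J = 5 - (-5918/(-136) + (27 - 1*(-108) - 1*52)/(-8289)) = 5 - (-5918*(-1/136) + (27 + 108 - 52)*(-1/8289)) = 5 - (2959/68 + 83*(-1/8289)) = 5 - (2959/68 - 83/8289) = 5 - 1*24521507/563652 = 5 - 24521507/563652 = -21703247/563652 ≈ -38.505)
-36838 - 1/(J - h(-45)) = -36838 - 1/(-21703247/563652 - (24 + 6*(-45))) = -36838 - 1/(-21703247/563652 - (24 - 270)) = -36838 - 1/(-21703247/563652 - 1*(-246)) = -36838 - 1/(-21703247/563652 + 246) = -36838 - 1/116955145/563652 = -36838 - 1*563652/116955145 = -36838 - 563652/116955145 = -4308394195162/116955145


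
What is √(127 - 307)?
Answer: 6*I*√5 ≈ 13.416*I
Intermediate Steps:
√(127 - 307) = √(-180) = 6*I*√5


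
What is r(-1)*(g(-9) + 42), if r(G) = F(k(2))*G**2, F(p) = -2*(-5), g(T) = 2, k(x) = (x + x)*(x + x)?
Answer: 440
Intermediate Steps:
k(x) = 4*x**2 (k(x) = (2*x)*(2*x) = 4*x**2)
F(p) = 10
r(G) = 10*G**2
r(-1)*(g(-9) + 42) = (10*(-1)**2)*(2 + 42) = (10*1)*44 = 10*44 = 440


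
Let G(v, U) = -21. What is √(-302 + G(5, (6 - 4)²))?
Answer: I*√323 ≈ 17.972*I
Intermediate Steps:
√(-302 + G(5, (6 - 4)²)) = √(-302 - 21) = √(-323) = I*√323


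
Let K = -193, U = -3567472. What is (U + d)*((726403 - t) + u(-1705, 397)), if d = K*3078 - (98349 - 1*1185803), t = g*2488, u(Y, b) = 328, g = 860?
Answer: 4343506958328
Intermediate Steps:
t = 2139680 (t = 860*2488 = 2139680)
d = 493400 (d = -193*3078 - (98349 - 1*1185803) = -594054 - (98349 - 1185803) = -594054 - 1*(-1087454) = -594054 + 1087454 = 493400)
(U + d)*((726403 - t) + u(-1705, 397)) = (-3567472 + 493400)*((726403 - 1*2139680) + 328) = -3074072*((726403 - 2139680) + 328) = -3074072*(-1413277 + 328) = -3074072*(-1412949) = 4343506958328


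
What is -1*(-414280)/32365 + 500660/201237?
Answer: 19914465052/1302607101 ≈ 15.288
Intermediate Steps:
-1*(-414280)/32365 + 500660/201237 = 414280*(1/32365) + 500660*(1/201237) = 82856/6473 + 500660/201237 = 19914465052/1302607101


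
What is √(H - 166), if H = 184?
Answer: 3*√2 ≈ 4.2426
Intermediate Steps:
√(H - 166) = √(184 - 166) = √18 = 3*√2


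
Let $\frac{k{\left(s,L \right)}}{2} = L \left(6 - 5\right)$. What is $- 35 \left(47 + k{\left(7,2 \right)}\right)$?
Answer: $-1785$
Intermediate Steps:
$k{\left(s,L \right)} = 2 L$ ($k{\left(s,L \right)} = 2 L \left(6 - 5\right) = 2 L 1 = 2 L$)
$- 35 \left(47 + k{\left(7,2 \right)}\right) = - 35 \left(47 + 2 \cdot 2\right) = - 35 \left(47 + 4\right) = \left(-35\right) 51 = -1785$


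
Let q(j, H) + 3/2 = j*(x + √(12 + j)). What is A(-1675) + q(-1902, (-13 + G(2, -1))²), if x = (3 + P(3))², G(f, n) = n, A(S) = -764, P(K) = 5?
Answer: -244987/2 - 5706*I*√210 ≈ -1.2249e+5 - 82688.0*I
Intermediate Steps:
x = 64 (x = (3 + 5)² = 8² = 64)
q(j, H) = -3/2 + j*(64 + √(12 + j))
A(-1675) + q(-1902, (-13 + G(2, -1))²) = -764 + (-3/2 + 64*(-1902) - 1902*√(12 - 1902)) = -764 + (-3/2 - 121728 - 5706*I*√210) = -764 + (-243459/2 - 5706*I*√210) = -244987/2 - 5706*I*√210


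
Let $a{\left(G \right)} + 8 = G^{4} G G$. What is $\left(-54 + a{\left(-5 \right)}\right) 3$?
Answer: $46689$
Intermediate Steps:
$a{\left(G \right)} = -8 + G^{6}$ ($a{\left(G \right)} = -8 + G^{4} G G = -8 + G^{5} G = -8 + G^{6}$)
$\left(-54 + a{\left(-5 \right)}\right) 3 = \left(-54 - \left(8 - \left(-5\right)^{6}\right)\right) 3 = \left(-54 + \left(-8 + 15625\right)\right) 3 = \left(-54 + 15617\right) 3 = 15563 \cdot 3 = 46689$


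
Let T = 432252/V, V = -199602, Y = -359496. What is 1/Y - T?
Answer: 8632925855/3986451144 ≈ 2.1656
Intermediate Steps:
T = -24014/11089 (T = 432252/(-199602) = 432252*(-1/199602) = -24014/11089 ≈ -2.1656)
1/Y - T = 1/(-359496) - 1*(-24014/11089) = -1/359496 + 24014/11089 = 8632925855/3986451144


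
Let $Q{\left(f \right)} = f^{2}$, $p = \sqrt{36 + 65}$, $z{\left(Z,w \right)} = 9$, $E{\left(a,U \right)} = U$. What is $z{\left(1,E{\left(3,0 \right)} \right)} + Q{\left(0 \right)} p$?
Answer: $9$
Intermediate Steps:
$p = \sqrt{101} \approx 10.05$
$z{\left(1,E{\left(3,0 \right)} \right)} + Q{\left(0 \right)} p = 9 + 0^{2} \sqrt{101} = 9 + 0 \sqrt{101} = 9 + 0 = 9$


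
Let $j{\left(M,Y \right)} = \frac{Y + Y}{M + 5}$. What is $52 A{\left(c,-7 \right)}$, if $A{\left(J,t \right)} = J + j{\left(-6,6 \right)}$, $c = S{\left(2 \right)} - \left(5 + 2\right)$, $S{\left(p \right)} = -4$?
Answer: $-1196$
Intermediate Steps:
$j{\left(M,Y \right)} = \frac{2 Y}{5 + M}$
$c = -11$ ($c = -4 - \left(5 + 2\right) = -4 - 7 = -11$)
$A{\left(J,t \right)} = -12 + J$ ($A{\left(J,t \right)} = J + 2 \cdot 6 \frac{1}{5 - 6} = J + 2 \cdot 6 \frac{1}{-1} = J + 2 \cdot 6 \left(-1\right) = J - 12 = -12 + J$)
$52 A{\left(c,-7 \right)} = 52 \left(-12 - 11\right) = 52 \left(-23\right) = -1196$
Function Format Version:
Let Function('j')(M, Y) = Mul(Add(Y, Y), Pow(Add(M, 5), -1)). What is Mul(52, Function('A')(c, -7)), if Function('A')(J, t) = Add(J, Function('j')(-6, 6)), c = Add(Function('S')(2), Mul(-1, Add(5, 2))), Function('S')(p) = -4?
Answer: -1196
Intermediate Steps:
Function('j')(M, Y) = Mul(2, Y, Pow(Add(5, M), -1)) (Function('j')(M, Y) = Mul(Mul(2, Y), Pow(Add(5, M), -1)) = Mul(2, Y, Pow(Add(5, M), -1)))
c = -11 (c = Add(-4, Mul(-1, Add(5, 2))) = Add(-4, Mul(-1, 7)) = Add(-4, -7) = -11)
Function('A')(J, t) = Add(-12, J) (Function('A')(J, t) = Add(J, Mul(2, 6, Pow(Add(5, -6), -1))) = Add(J, Mul(2, 6, Pow(-1, -1))) = Add(J, Mul(2, 6, -1)) = Add(J, -12) = Add(-12, J))
Mul(52, Function('A')(c, -7)) = Mul(52, Add(-12, -11)) = Mul(52, -23) = -1196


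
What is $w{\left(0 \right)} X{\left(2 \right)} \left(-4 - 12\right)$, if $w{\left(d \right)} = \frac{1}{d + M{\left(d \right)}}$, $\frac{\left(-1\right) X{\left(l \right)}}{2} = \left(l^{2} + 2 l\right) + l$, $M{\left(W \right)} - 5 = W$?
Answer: $64$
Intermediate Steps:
$M{\left(W \right)} = 5 + W$
$X{\left(l \right)} = - 6 l - 2 l^{2}$ ($X{\left(l \right)} = - 2 \left(\left(l^{2} + 2 l\right) + l\right) = - 2 \left(l^{2} + 3 l\right) = - 6 l - 2 l^{2}$)
$w{\left(d \right)} = \frac{1}{5 + 2 d}$ ($w{\left(d \right)} = \frac{1}{d + \left(5 + d\right)} = \frac{1}{5 + 2 d}$)
$w{\left(0 \right)} X{\left(2 \right)} \left(-4 - 12\right) = \frac{\left(-2\right) 2 \left(3 + 2\right)}{5 + 2 \cdot 0} \left(-4 - 12\right) = \frac{\left(-2\right) 2 \cdot 5}{5 + 0} \left(-4 - 12\right) = \frac{1}{5} \left(-20\right) \left(-16\right) = \left(-4\right) \left(-16\right) = 64$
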